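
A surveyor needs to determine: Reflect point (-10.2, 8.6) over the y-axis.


Reflection over y-axis: (x,y) -> (-x,y)
(-10.2, 8.6) -> (10.2, 8.6)

(10.2, 8.6)


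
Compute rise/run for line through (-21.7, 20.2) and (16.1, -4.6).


slope = (y2-y1)/(x2-x1) = ((-4.6)-20.2)/(16.1-(-21.7)) = (-24.8)/37.8 = -0.6561

-0.6561


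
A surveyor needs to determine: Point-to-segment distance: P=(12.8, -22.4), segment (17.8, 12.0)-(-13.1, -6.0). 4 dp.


Project P onto AB: t = 0.605 (clamped to [0,1])
Closest point on segment: (-0.895, 1.1097)
Distance: 27.2077

27.2077


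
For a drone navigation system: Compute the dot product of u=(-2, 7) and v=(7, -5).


u . v = u_x*v_x + u_y*v_y = (-2)*7 + 7*(-5)
= (-14) + (-35) = -49

-49


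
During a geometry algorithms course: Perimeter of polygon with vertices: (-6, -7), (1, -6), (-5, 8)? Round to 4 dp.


Sides: (-6, -7)->(1, -6): sqrt(50) = 7.071068, (1, -6)->(-5, 8): sqrt(232) = 15.231546, (-5, 8)->(-6, -7): sqrt(226) = 15.033296
Sum = 37.33591
Perimeter = 37.3359

37.3359


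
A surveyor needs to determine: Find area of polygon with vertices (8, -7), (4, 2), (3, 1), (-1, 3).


Shoelace sum: (8*2 - 4*(-7)) + (4*1 - 3*2) + (3*3 - (-1)*1) + ((-1)*(-7) - 8*3)
= 35
Area = |35|/2 = 17.5

17.5


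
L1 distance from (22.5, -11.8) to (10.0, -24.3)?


|22.5-10| + |(-11.8)-(-24.3)| = 12.5 + 12.5 = 25

25


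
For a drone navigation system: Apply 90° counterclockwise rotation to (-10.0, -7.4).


90° CCW: (x,y) -> (-y, x)
(-10,-7.4) -> (7.4, -10)

(7.4, -10)


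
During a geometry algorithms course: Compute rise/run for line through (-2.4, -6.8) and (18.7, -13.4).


slope = (y2-y1)/(x2-x1) = ((-13.4)-(-6.8))/(18.7-(-2.4)) = (-6.6)/21.1 = -0.3128

-0.3128


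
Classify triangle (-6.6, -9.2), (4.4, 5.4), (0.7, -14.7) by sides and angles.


Side lengths squared: AB^2=334.16, BC^2=417.7, CA^2=83.54
Sorted: [83.54, 334.16, 417.7]
By sides: Scalene, By angles: Right

Scalene, Right


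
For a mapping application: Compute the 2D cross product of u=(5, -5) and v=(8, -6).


u x v = u_x*v_y - u_y*v_x = 5*(-6) - (-5)*8
= (-30) - (-40) = 10

10


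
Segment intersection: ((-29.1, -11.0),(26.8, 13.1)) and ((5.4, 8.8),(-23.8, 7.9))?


Cross products: d1=547.11, d2=-106.3, d3=275.37, d4=928.78
d1*d2 < 0 and d3*d4 < 0? no

No, they don't intersect


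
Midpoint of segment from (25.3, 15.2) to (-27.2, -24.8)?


M = ((25.3+(-27.2))/2, (15.2+(-24.8))/2)
= (-0.95, -4.8)

(-0.95, -4.8)


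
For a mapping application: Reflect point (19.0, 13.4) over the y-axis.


Reflection over y-axis: (x,y) -> (-x,y)
(19, 13.4) -> (-19, 13.4)

(-19, 13.4)


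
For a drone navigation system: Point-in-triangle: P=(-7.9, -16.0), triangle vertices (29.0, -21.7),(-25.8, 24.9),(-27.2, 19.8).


Cross products: AB x AP = 1407.18, BC x BP = 148.55, CA x CP = -1211.01
All same sign? no

No, outside


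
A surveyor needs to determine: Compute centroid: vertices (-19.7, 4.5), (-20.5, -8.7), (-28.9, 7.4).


Centroid = ((x_A+x_B+x_C)/3, (y_A+y_B+y_C)/3)
= (((-19.7)+(-20.5)+(-28.9))/3, (4.5+(-8.7)+7.4)/3)
= (-23.0333, 1.0667)

(-23.0333, 1.0667)


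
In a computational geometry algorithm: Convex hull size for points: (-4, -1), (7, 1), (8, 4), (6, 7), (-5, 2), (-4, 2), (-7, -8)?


Convex hull vertices (CCW): (-7, -8), (7, 1), (8, 4), (6, 7), (-5, 2)
Count = 5

5


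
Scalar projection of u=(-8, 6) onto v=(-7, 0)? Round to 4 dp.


u.v = 56, |v| = sqrt(49) = 7
Scalar projection = u.v / |v| = 56 / sqrt(49) = 8

8


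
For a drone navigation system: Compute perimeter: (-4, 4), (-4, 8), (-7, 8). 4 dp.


Sides: (-4, 4)->(-4, 8): sqrt(16) = 4, (-4, 8)->(-7, 8): sqrt(9) = 3, (-7, 8)->(-4, 4): sqrt(25) = 5
Sum = 12
Perimeter = 12

12


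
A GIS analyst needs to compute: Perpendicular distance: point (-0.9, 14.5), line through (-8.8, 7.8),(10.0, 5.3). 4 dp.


|cross product| = 145.71
|line direction| = sqrt(359.69) = 18.9655
Distance = 145.71/sqrt(359.69) = 7.6829

7.6829


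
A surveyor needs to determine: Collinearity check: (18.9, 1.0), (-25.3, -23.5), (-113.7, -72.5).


Cross product: ((-25.3)-18.9)*((-72.5)-1) - ((-23.5)-1)*((-113.7)-18.9)
= 0

Yes, collinear


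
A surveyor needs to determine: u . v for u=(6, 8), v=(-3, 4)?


u . v = u_x*v_x + u_y*v_y = 6*(-3) + 8*4
= (-18) + 32 = 14

14


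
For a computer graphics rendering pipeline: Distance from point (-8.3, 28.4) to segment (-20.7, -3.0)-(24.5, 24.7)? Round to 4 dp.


Project P onto AB: t = 0.5089 (clamped to [0,1])
Closest point on segment: (2.3036, 11.0973)
Distance: 20.2933

20.2933


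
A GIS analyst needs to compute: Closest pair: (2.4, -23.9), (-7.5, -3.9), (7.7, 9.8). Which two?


d(P0,P1) = 22.3161, d(P0,P2) = 34.1142, d(P1,P2) = 20.4629
Closest: P1 and P2

Closest pair: (-7.5, -3.9) and (7.7, 9.8), distance = 20.4629


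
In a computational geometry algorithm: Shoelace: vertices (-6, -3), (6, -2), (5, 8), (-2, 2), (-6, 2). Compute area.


Shoelace sum: ((-6)*(-2) - 6*(-3)) + (6*8 - 5*(-2)) + (5*2 - (-2)*8) + ((-2)*2 - (-6)*2) + ((-6)*(-3) - (-6)*2)
= 152
Area = |152|/2 = 76

76


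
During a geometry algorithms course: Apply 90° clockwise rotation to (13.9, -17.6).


90° CW: (x,y) -> (y, -x)
(13.9,-17.6) -> (-17.6, -13.9)

(-17.6, -13.9)


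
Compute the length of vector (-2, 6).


|u| = sqrt((-2)^2 + 6^2) = sqrt(40) = 6.3246

6.3246


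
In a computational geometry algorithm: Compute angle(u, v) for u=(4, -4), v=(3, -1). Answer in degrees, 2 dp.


u.v = 16, |u| = sqrt(32) = 5.6569, |v| = sqrt(10) = 3.1623
cos(theta) = u.v/(|u||v|) = 16/sqrt(320) = 0.894427
theta = acos(0.894427) = 26.57 degrees

26.57 degrees


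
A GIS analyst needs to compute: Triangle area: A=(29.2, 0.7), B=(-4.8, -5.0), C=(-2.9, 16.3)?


Area = |x_A(y_B-y_C) + x_B(y_C-y_A) + x_C(y_A-y_B)|/2
= |(-621.96) + (-74.88) + (-16.53)|/2
= 713.37/2 = 356.685

356.685


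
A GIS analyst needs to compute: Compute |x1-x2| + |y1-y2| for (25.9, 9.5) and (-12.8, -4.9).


|25.9-(-12.8)| + |9.5-(-4.9)| = 38.7 + 14.4 = 53.1

53.1


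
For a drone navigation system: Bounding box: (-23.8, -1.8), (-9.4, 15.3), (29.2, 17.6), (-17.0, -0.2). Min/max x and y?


x range: [-23.8, 29.2]
y range: [-1.8, 17.6]
Bounding box: (-23.8,-1.8) to (29.2,17.6)

(-23.8,-1.8) to (29.2,17.6)


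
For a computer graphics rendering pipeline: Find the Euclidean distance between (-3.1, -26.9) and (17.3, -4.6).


dx=20.4, dy=22.3
d^2 = 20.4^2 + 22.3^2 = 913.45
d = sqrt(913.45) = 30.2233

30.2233


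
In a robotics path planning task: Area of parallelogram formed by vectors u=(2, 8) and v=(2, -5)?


|u x v| = |2*(-5) - 8*2|
= |(-10) - 16| = 26

26


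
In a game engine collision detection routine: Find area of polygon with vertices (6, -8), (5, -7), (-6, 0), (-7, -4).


Shoelace sum: (6*(-7) - 5*(-8)) + (5*0 - (-6)*(-7)) + ((-6)*(-4) - (-7)*0) + ((-7)*(-8) - 6*(-4))
= 60
Area = |60|/2 = 30

30


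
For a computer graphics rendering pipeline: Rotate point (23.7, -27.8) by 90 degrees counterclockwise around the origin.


90° CCW: (x,y) -> (-y, x)
(23.7,-27.8) -> (27.8, 23.7)

(27.8, 23.7)


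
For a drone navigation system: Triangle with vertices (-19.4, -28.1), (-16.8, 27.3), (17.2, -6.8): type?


Side lengths squared: AB^2=3075.92, BC^2=2318.81, CA^2=1793.25
Sorted: [1793.25, 2318.81, 3075.92]
By sides: Scalene, By angles: Acute

Scalene, Acute


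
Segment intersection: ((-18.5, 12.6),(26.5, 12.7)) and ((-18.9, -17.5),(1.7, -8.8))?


Cross products: d1=616.58, d2=227.14, d3=-1354.46, d4=-965.02
d1*d2 < 0 and d3*d4 < 0? no

No, they don't intersect


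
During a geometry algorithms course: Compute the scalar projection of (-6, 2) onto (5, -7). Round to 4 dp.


u.v = -44, |v| = sqrt(74) = 8.6023
Scalar projection = u.v / |v| = -44 / sqrt(74) = -5.1149

-5.1149


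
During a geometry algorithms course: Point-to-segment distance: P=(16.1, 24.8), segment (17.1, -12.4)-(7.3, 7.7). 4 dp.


Project P onto AB: t = 1 (clamped to [0,1])
Closest point on segment: (7.3, 7.7)
Distance: 19.2315

19.2315


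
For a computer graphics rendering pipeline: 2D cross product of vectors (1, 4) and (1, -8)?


u x v = u_x*v_y - u_y*v_x = 1*(-8) - 4*1
= (-8) - 4 = -12

-12


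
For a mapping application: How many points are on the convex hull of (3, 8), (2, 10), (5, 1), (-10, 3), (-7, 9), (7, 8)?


Convex hull vertices (CCW): (-10, 3), (5, 1), (7, 8), (2, 10), (-7, 9)
Count = 5

5


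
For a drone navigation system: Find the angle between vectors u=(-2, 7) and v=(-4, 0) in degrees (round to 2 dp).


u.v = 8, |u| = sqrt(53) = 7.2801, |v| = sqrt(16) = 4
cos(theta) = u.v/(|u||v|) = 8/sqrt(848) = 0.274721
theta = acos(0.274721) = 74.05 degrees

74.05 degrees


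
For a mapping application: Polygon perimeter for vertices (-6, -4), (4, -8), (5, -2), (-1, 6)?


Sides: (-6, -4)->(4, -8): sqrt(116) = 10.77033, (4, -8)->(5, -2): sqrt(37) = 6.082763, (5, -2)->(-1, 6): sqrt(100) = 10, (-1, 6)->(-6, -4): sqrt(125) = 11.18034
Sum = 38.033433
Perimeter = 38.0334

38.0334


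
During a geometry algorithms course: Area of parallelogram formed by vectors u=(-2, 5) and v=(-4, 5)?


|u x v| = |(-2)*5 - 5*(-4)|
= |(-10) - (-20)| = 10

10


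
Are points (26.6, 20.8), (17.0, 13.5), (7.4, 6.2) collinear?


Cross product: (17-26.6)*(6.2-20.8) - (13.5-20.8)*(7.4-26.6)
= 0

Yes, collinear


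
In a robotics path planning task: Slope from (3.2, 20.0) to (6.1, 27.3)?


slope = (y2-y1)/(x2-x1) = (27.3-20)/(6.1-3.2) = 7.3/2.9 = 2.5172

2.5172


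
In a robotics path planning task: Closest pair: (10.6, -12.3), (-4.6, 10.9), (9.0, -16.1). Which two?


d(P0,P1) = 27.7359, d(P0,P2) = 4.1231, d(P1,P2) = 30.2318
Closest: P0 and P2

Closest pair: (10.6, -12.3) and (9.0, -16.1), distance = 4.1231


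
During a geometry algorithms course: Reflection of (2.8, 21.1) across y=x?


Reflection over y=x: (x,y) -> (y,x)
(2.8, 21.1) -> (21.1, 2.8)

(21.1, 2.8)


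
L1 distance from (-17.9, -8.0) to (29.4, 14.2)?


|(-17.9)-29.4| + |(-8)-14.2| = 47.3 + 22.2 = 69.5

69.5


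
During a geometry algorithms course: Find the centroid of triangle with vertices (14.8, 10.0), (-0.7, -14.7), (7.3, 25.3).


Centroid = ((x_A+x_B+x_C)/3, (y_A+y_B+y_C)/3)
= ((14.8+(-0.7)+7.3)/3, (10+(-14.7)+25.3)/3)
= (7.1333, 6.8667)

(7.1333, 6.8667)


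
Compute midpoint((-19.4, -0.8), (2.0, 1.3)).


M = (((-19.4)+2)/2, ((-0.8)+1.3)/2)
= (-8.7, 0.25)

(-8.7, 0.25)


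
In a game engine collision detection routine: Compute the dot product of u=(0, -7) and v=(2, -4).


u . v = u_x*v_x + u_y*v_y = 0*2 + (-7)*(-4)
= 0 + 28 = 28

28


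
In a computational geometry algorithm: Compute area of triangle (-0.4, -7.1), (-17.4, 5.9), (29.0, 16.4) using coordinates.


Area = |x_A(y_B-y_C) + x_B(y_C-y_A) + x_C(y_A-y_B)|/2
= |4.2 + (-408.9) + (-377)|/2
= 781.7/2 = 390.85

390.85


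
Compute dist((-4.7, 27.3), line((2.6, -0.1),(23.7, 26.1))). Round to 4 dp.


|cross product| = 769.4
|line direction| = sqrt(1131.65) = 33.64
Distance = 769.4/sqrt(1131.65) = 22.8716

22.8716


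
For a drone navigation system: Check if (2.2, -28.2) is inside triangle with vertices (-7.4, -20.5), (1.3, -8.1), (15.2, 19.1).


Cross products: AB x AP = -186.03, BC x BP = -303.87, CA x CP = 554.18
All same sign? no

No, outside


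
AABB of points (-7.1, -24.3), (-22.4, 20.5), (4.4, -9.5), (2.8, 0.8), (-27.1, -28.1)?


x range: [-27.1, 4.4]
y range: [-28.1, 20.5]
Bounding box: (-27.1,-28.1) to (4.4,20.5)

(-27.1,-28.1) to (4.4,20.5)


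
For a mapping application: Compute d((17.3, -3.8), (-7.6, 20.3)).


dx=-24.9, dy=24.1
d^2 = (-24.9)^2 + 24.1^2 = 1200.82
d = sqrt(1200.82) = 34.6528

34.6528


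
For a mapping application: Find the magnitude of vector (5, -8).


|u| = sqrt(5^2 + (-8)^2) = sqrt(89) = 9.434

9.434


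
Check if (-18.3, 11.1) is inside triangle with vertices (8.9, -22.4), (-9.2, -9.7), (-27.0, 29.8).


Cross products: AB x AP = -260.91, BC x BP = -10.79, CA x CP = -217.19
All same sign? yes

Yes, inside


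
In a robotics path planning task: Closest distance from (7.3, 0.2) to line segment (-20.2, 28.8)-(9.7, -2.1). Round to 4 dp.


Project P onto AB: t = 0.9227 (clamped to [0,1])
Closest point on segment: (7.3901, 0.2872)
Distance: 0.1254

0.1254


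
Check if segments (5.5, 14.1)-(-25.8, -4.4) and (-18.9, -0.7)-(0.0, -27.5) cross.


Cross products: d1=933.64, d2=-254.85, d3=11.84, d4=1200.33
d1*d2 < 0 and d3*d4 < 0? no

No, they don't intersect


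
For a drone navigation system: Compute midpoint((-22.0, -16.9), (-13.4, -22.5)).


M = (((-22)+(-13.4))/2, ((-16.9)+(-22.5))/2)
= (-17.7, -19.7)

(-17.7, -19.7)


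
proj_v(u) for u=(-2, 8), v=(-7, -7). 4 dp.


u.v = -42, |v| = sqrt(98) = 9.8995
Scalar projection = u.v / |v| = -42 / sqrt(98) = -4.2426

-4.2426


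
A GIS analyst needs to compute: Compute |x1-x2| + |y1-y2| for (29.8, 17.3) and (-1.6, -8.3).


|29.8-(-1.6)| + |17.3-(-8.3)| = 31.4 + 25.6 = 57

57


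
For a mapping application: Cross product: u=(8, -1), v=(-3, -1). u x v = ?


u x v = u_x*v_y - u_y*v_x = 8*(-1) - (-1)*(-3)
= (-8) - 3 = -11

-11


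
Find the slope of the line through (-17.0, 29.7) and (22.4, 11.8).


slope = (y2-y1)/(x2-x1) = (11.8-29.7)/(22.4-(-17)) = (-17.9)/39.4 = -0.4543

-0.4543


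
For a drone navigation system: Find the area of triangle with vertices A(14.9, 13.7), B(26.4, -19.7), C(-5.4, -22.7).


Area = |x_A(y_B-y_C) + x_B(y_C-y_A) + x_C(y_A-y_B)|/2
= |44.7 + (-960.96) + (-180.36)|/2
= 1096.62/2 = 548.31

548.31


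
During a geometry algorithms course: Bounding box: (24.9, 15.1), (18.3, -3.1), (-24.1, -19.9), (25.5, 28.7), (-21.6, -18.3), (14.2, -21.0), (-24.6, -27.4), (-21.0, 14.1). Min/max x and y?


x range: [-24.6, 25.5]
y range: [-27.4, 28.7]
Bounding box: (-24.6,-27.4) to (25.5,28.7)

(-24.6,-27.4) to (25.5,28.7)


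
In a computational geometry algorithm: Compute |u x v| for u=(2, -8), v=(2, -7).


|u x v| = |2*(-7) - (-8)*2|
= |(-14) - (-16)| = 2

2


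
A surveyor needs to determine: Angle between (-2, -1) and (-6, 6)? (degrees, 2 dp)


u.v = 6, |u| = sqrt(5) = 2.2361, |v| = sqrt(72) = 8.4853
cos(theta) = u.v/(|u||v|) = 6/sqrt(360) = 0.316228
theta = acos(0.316228) = 71.57 degrees

71.57 degrees


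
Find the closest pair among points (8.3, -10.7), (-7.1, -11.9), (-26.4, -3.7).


d(P0,P1) = 15.4467, d(P0,P2) = 35.399, d(P1,P2) = 20.9697
Closest: P0 and P1

Closest pair: (8.3, -10.7) and (-7.1, -11.9), distance = 15.4467


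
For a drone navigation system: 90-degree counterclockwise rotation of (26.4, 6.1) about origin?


90° CCW: (x,y) -> (-y, x)
(26.4,6.1) -> (-6.1, 26.4)

(-6.1, 26.4)


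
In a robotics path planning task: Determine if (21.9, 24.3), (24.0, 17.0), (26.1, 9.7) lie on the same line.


Cross product: (24-21.9)*(9.7-24.3) - (17-24.3)*(26.1-21.9)
= 0

Yes, collinear


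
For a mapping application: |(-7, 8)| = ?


|u| = sqrt((-7)^2 + 8^2) = sqrt(113) = 10.6301

10.6301


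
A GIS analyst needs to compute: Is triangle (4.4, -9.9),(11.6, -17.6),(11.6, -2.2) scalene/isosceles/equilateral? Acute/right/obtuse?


Side lengths squared: AB^2=111.13, BC^2=237.16, CA^2=111.13
Sorted: [111.13, 111.13, 237.16]
By sides: Isosceles, By angles: Obtuse

Isosceles, Obtuse


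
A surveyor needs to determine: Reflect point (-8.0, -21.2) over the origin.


Reflection over origin: (x,y) -> (-x,-y)
(-8, -21.2) -> (8, 21.2)

(8, 21.2)


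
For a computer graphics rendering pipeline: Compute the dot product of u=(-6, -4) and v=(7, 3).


u . v = u_x*v_x + u_y*v_y = (-6)*7 + (-4)*3
= (-42) + (-12) = -54

-54


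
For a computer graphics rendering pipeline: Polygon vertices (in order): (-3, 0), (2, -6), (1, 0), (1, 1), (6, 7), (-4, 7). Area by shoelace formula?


Shoelace sum: ((-3)*(-6) - 2*0) + (2*0 - 1*(-6)) + (1*1 - 1*0) + (1*7 - 6*1) + (6*7 - (-4)*7) + ((-4)*0 - (-3)*7)
= 117
Area = |117|/2 = 58.5

58.5


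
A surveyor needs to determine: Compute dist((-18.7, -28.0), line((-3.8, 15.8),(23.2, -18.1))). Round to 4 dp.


|cross product| = 1687.71
|line direction| = sqrt(1878.21) = 43.3383
Distance = 1687.71/sqrt(1878.21) = 38.9427

38.9427


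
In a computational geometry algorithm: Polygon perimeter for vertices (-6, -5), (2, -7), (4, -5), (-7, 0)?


Sides: (-6, -5)->(2, -7): sqrt(68) = 8.246211, (2, -7)->(4, -5): sqrt(8) = 2.828427, (4, -5)->(-7, 0): sqrt(146) = 12.083046, (-7, 0)->(-6, -5): sqrt(26) = 5.09902
Sum = 28.256704
Perimeter = 28.2567

28.2567


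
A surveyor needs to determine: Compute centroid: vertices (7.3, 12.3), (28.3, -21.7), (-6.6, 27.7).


Centroid = ((x_A+x_B+x_C)/3, (y_A+y_B+y_C)/3)
= ((7.3+28.3+(-6.6))/3, (12.3+(-21.7)+27.7)/3)
= (9.6667, 6.1)

(9.6667, 6.1)


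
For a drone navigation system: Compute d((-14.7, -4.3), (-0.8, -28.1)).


dx=13.9, dy=-23.8
d^2 = 13.9^2 + (-23.8)^2 = 759.65
d = sqrt(759.65) = 27.5617

27.5617


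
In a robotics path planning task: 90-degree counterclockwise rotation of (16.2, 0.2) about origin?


90° CCW: (x,y) -> (-y, x)
(16.2,0.2) -> (-0.2, 16.2)

(-0.2, 16.2)


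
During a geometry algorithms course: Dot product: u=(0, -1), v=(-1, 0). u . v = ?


u . v = u_x*v_x + u_y*v_y = 0*(-1) + (-1)*0
= 0 + 0 = 0

0


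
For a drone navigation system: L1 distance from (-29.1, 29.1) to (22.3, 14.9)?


|(-29.1)-22.3| + |29.1-14.9| = 51.4 + 14.2 = 65.6

65.6


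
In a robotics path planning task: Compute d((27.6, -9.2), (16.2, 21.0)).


dx=-11.4, dy=30.2
d^2 = (-11.4)^2 + 30.2^2 = 1042
d = sqrt(1042) = 32.28

32.28


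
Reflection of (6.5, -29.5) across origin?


Reflection over origin: (x,y) -> (-x,-y)
(6.5, -29.5) -> (-6.5, 29.5)

(-6.5, 29.5)


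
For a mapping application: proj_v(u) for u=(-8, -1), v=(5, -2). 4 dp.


u.v = -38, |v| = sqrt(29) = 5.3852
Scalar projection = u.v / |v| = -38 / sqrt(29) = -7.0564

-7.0564


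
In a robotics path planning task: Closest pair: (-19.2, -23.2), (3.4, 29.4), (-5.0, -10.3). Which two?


d(P0,P1) = 57.2496, d(P0,P2) = 19.1846, d(P1,P2) = 40.5789
Closest: P0 and P2

Closest pair: (-19.2, -23.2) and (-5.0, -10.3), distance = 19.1846


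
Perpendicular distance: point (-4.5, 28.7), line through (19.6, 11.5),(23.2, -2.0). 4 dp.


|cross product| = 263.43
|line direction| = sqrt(195.21) = 13.9718
Distance = 263.43/sqrt(195.21) = 18.8545

18.8545


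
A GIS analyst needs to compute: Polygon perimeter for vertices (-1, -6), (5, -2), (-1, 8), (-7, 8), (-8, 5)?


Sides: (-1, -6)->(5, -2): sqrt(52) = 7.211103, (5, -2)->(-1, 8): sqrt(136) = 11.661904, (-1, 8)->(-7, 8): sqrt(36) = 6, (-7, 8)->(-8, 5): sqrt(10) = 3.162278, (-8, 5)->(-1, -6): sqrt(170) = 13.038405
Sum = 41.07369
Perimeter = 41.0737

41.0737


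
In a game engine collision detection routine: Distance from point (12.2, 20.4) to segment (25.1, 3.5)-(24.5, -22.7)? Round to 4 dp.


Project P onto AB: t = 0 (clamped to [0,1])
Closest point on segment: (25.1, 3.5)
Distance: 21.2608

21.2608


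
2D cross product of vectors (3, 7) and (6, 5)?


u x v = u_x*v_y - u_y*v_x = 3*5 - 7*6
= 15 - 42 = -27

-27


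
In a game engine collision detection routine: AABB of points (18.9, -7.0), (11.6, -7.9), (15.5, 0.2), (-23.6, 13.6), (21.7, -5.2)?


x range: [-23.6, 21.7]
y range: [-7.9, 13.6]
Bounding box: (-23.6,-7.9) to (21.7,13.6)

(-23.6,-7.9) to (21.7,13.6)


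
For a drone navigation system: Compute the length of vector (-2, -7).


|u| = sqrt((-2)^2 + (-7)^2) = sqrt(53) = 7.2801

7.2801


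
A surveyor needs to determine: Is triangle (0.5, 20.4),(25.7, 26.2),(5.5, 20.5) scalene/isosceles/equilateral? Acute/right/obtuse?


Side lengths squared: AB^2=668.68, BC^2=440.53, CA^2=25.01
Sorted: [25.01, 440.53, 668.68]
By sides: Scalene, By angles: Obtuse

Scalene, Obtuse


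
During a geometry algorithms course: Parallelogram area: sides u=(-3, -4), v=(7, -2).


|u x v| = |(-3)*(-2) - (-4)*7|
= |6 - (-28)| = 34

34


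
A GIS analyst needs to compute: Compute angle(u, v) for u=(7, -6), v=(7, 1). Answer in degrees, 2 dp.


u.v = 43, |u| = sqrt(85) = 9.2195, |v| = sqrt(50) = 7.0711
cos(theta) = u.v/(|u||v|) = 43/sqrt(4250) = 0.65959
theta = acos(0.65959) = 48.73 degrees

48.73 degrees


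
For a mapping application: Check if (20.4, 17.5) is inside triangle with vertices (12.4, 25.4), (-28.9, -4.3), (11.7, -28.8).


Cross products: AB x AP = 563.87, BC x BP = 2092.93, CA x CP = -439.13
All same sign? no

No, outside


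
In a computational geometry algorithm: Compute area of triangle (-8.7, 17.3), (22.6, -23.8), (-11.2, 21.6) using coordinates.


Area = |x_A(y_B-y_C) + x_B(y_C-y_A) + x_C(y_A-y_B)|/2
= |394.98 + 97.18 + (-460.32)|/2
= 31.84/2 = 15.92

15.92


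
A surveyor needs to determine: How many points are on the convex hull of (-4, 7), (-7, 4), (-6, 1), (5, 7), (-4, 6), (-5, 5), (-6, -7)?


Convex hull vertices (CCW): (-7, 4), (-6, -7), (5, 7), (-4, 7)
Count = 4

4


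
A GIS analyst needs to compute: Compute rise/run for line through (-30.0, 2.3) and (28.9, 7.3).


slope = (y2-y1)/(x2-x1) = (7.3-2.3)/(28.9-(-30)) = 5/58.9 = 0.0849

0.0849


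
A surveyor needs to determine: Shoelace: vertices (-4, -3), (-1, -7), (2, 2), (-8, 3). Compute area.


Shoelace sum: ((-4)*(-7) - (-1)*(-3)) + ((-1)*2 - 2*(-7)) + (2*3 - (-8)*2) + ((-8)*(-3) - (-4)*3)
= 95
Area = |95|/2 = 47.5

47.5


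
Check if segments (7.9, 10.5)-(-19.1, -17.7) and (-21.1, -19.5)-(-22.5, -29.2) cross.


Cross products: d1=239.3, d2=16.88, d3=-7.8, d4=214.62
d1*d2 < 0 and d3*d4 < 0? no

No, they don't intersect


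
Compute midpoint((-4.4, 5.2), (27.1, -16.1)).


M = (((-4.4)+27.1)/2, (5.2+(-16.1))/2)
= (11.35, -5.45)

(11.35, -5.45)


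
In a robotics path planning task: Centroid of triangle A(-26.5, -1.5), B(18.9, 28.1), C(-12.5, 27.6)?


Centroid = ((x_A+x_B+x_C)/3, (y_A+y_B+y_C)/3)
= (((-26.5)+18.9+(-12.5))/3, ((-1.5)+28.1+27.6)/3)
= (-6.7, 18.0667)

(-6.7, 18.0667)


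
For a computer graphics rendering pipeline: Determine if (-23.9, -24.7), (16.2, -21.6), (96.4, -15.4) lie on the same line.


Cross product: (16.2-(-23.9))*((-15.4)-(-24.7)) - ((-21.6)-(-24.7))*(96.4-(-23.9))
= 0

Yes, collinear


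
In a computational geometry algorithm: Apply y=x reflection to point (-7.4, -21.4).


Reflection over y=x: (x,y) -> (y,x)
(-7.4, -21.4) -> (-21.4, -7.4)

(-21.4, -7.4)


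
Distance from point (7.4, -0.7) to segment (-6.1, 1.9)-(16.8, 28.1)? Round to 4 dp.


Project P onto AB: t = 0.1991 (clamped to [0,1])
Closest point on segment: (-1.5416, 7.1153)
Distance: 11.8756

11.8756


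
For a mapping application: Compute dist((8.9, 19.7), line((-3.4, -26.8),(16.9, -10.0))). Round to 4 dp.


|cross product| = 737.31
|line direction| = sqrt(694.33) = 26.3501
Distance = 737.31/sqrt(694.33) = 27.9813

27.9813


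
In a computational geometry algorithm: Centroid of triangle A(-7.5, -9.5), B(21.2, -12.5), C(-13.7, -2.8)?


Centroid = ((x_A+x_B+x_C)/3, (y_A+y_B+y_C)/3)
= (((-7.5)+21.2+(-13.7))/3, ((-9.5)+(-12.5)+(-2.8))/3)
= (0, -8.2667)

(0, -8.2667)


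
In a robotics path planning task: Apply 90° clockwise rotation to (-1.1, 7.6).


90° CW: (x,y) -> (y, -x)
(-1.1,7.6) -> (7.6, 1.1)

(7.6, 1.1)


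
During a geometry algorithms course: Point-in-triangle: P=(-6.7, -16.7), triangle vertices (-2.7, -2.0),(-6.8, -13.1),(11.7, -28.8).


Cross products: AB x AP = 15.87, BC x BP = -65.03, CA x CP = 318.88
All same sign? no

No, outside


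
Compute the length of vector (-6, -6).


|u| = sqrt((-6)^2 + (-6)^2) = sqrt(72) = 8.4853

8.4853


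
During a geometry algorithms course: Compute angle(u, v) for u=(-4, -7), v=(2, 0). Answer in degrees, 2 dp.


u.v = -8, |u| = sqrt(65) = 8.0623, |v| = sqrt(4) = 2
cos(theta) = u.v/(|u||v|) = -8/sqrt(260) = -0.496139
theta = acos(-0.496139) = 119.74 degrees

119.74 degrees


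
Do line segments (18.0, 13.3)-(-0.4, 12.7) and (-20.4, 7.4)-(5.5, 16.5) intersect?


Cross products: d1=-196.63, d2=-44.73, d3=85.52, d4=-66.38
d1*d2 < 0 and d3*d4 < 0? no

No, they don't intersect


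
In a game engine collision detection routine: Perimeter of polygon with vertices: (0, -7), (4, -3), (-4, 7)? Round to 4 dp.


Sides: (0, -7)->(4, -3): sqrt(32) = 5.656854, (4, -3)->(-4, 7): sqrt(164) = 12.806248, (-4, 7)->(0, -7): sqrt(212) = 14.56022
Sum = 33.023322
Perimeter = 33.0233

33.0233


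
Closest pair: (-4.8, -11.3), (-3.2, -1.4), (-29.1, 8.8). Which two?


d(P0,P1) = 10.0285, d(P0,P2) = 31.5357, d(P1,P2) = 27.8361
Closest: P0 and P1

Closest pair: (-4.8, -11.3) and (-3.2, -1.4), distance = 10.0285


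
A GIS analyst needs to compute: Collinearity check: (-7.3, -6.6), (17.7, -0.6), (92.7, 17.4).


Cross product: (17.7-(-7.3))*(17.4-(-6.6)) - ((-0.6)-(-6.6))*(92.7-(-7.3))
= 0

Yes, collinear


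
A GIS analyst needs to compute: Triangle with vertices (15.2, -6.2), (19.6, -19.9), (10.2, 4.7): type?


Side lengths squared: AB^2=207.05, BC^2=693.52, CA^2=143.81
Sorted: [143.81, 207.05, 693.52]
By sides: Scalene, By angles: Obtuse

Scalene, Obtuse


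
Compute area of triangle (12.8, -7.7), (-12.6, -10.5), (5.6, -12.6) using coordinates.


Area = |x_A(y_B-y_C) + x_B(y_C-y_A) + x_C(y_A-y_B)|/2
= |26.88 + 61.74 + 15.68|/2
= 104.3/2 = 52.15

52.15


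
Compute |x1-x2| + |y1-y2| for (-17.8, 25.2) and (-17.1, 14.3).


|(-17.8)-(-17.1)| + |25.2-14.3| = 0.7 + 10.9 = 11.6

11.6


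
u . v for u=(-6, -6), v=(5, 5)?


u . v = u_x*v_x + u_y*v_y = (-6)*5 + (-6)*5
= (-30) + (-30) = -60

-60


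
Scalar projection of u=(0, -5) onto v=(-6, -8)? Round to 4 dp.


u.v = 40, |v| = sqrt(100) = 10
Scalar projection = u.v / |v| = 40 / sqrt(100) = 4

4


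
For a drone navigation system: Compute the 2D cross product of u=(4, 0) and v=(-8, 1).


u x v = u_x*v_y - u_y*v_x = 4*1 - 0*(-8)
= 4 - 0 = 4

4


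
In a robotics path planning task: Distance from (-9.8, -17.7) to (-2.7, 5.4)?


dx=7.1, dy=23.1
d^2 = 7.1^2 + 23.1^2 = 584.02
d = sqrt(584.02) = 24.1665

24.1665


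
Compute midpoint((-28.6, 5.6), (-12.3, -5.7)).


M = (((-28.6)+(-12.3))/2, (5.6+(-5.7))/2)
= (-20.45, -0.05)

(-20.45, -0.05)


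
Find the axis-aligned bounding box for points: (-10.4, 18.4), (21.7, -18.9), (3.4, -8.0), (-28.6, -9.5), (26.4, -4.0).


x range: [-28.6, 26.4]
y range: [-18.9, 18.4]
Bounding box: (-28.6,-18.9) to (26.4,18.4)

(-28.6,-18.9) to (26.4,18.4)


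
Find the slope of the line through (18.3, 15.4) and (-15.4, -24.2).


slope = (y2-y1)/(x2-x1) = ((-24.2)-15.4)/((-15.4)-18.3) = (-39.6)/(-33.7) = 1.1751

1.1751


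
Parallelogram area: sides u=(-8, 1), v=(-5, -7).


|u x v| = |(-8)*(-7) - 1*(-5)|
= |56 - (-5)| = 61

61


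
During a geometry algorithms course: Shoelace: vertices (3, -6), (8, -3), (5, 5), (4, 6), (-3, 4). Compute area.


Shoelace sum: (3*(-3) - 8*(-6)) + (8*5 - 5*(-3)) + (5*6 - 4*5) + (4*4 - (-3)*6) + ((-3)*(-6) - 3*4)
= 144
Area = |144|/2 = 72

72


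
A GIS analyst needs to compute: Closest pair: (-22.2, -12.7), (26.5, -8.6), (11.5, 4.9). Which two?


d(P0,P1) = 48.8723, d(P0,P2) = 38.0191, d(P1,P2) = 20.1804
Closest: P1 and P2

Closest pair: (26.5, -8.6) and (11.5, 4.9), distance = 20.1804


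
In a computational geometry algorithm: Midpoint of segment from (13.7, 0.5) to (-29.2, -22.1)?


M = ((13.7+(-29.2))/2, (0.5+(-22.1))/2)
= (-7.75, -10.8)

(-7.75, -10.8)


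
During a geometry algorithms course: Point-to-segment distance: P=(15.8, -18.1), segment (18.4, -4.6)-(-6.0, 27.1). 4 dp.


Project P onto AB: t = 0 (clamped to [0,1])
Closest point on segment: (18.4, -4.6)
Distance: 13.7481

13.7481


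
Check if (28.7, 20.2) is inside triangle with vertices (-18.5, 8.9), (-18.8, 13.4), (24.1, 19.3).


Cross products: AB x AP = -215.79, BC x BP = 11.47, CA x CP = 9.5
All same sign? no

No, outside


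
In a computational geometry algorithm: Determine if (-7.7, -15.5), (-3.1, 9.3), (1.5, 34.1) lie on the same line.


Cross product: ((-3.1)-(-7.7))*(34.1-(-15.5)) - (9.3-(-15.5))*(1.5-(-7.7))
= 0

Yes, collinear


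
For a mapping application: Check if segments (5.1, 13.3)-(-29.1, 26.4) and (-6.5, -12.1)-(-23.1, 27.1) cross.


Cross products: d1=-876.36, d2=246.82, d3=1020.64, d4=-102.54
d1*d2 < 0 and d3*d4 < 0? yes

Yes, they intersect


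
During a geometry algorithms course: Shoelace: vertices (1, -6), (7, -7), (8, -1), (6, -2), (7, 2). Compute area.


Shoelace sum: (1*(-7) - 7*(-6)) + (7*(-1) - 8*(-7)) + (8*(-2) - 6*(-1)) + (6*2 - 7*(-2)) + (7*(-6) - 1*2)
= 56
Area = |56|/2 = 28

28


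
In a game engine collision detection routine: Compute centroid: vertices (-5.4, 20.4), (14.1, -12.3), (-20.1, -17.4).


Centroid = ((x_A+x_B+x_C)/3, (y_A+y_B+y_C)/3)
= (((-5.4)+14.1+(-20.1))/3, (20.4+(-12.3)+(-17.4))/3)
= (-3.8, -3.1)

(-3.8, -3.1)


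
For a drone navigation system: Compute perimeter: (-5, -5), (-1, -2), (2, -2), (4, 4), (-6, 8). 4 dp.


Sides: (-5, -5)->(-1, -2): sqrt(25) = 5, (-1, -2)->(2, -2): sqrt(9) = 3, (2, -2)->(4, 4): sqrt(40) = 6.324555, (4, 4)->(-6, 8): sqrt(116) = 10.77033, (-6, 8)->(-5, -5): sqrt(170) = 13.038405
Sum = 38.13329
Perimeter = 38.1333

38.1333


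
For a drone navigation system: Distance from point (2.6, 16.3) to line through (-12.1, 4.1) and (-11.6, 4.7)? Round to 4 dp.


|cross product| = 2.72
|line direction| = sqrt(0.61) = 0.781
Distance = 2.72/sqrt(0.61) = 3.4826

3.4826


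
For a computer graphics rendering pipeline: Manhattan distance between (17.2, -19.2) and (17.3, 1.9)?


|17.2-17.3| + |(-19.2)-1.9| = 0.1 + 21.1 = 21.2

21.2


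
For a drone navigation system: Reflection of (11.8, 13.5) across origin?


Reflection over origin: (x,y) -> (-x,-y)
(11.8, 13.5) -> (-11.8, -13.5)

(-11.8, -13.5)


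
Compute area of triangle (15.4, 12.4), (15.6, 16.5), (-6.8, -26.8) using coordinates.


Area = |x_A(y_B-y_C) + x_B(y_C-y_A) + x_C(y_A-y_B)|/2
= |666.82 + (-611.52) + 27.88|/2
= 83.18/2 = 41.59

41.59


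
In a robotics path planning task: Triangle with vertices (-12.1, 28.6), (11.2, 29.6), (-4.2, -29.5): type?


Side lengths squared: AB^2=543.89, BC^2=3729.97, CA^2=3438.02
Sorted: [543.89, 3438.02, 3729.97]
By sides: Scalene, By angles: Acute

Scalene, Acute


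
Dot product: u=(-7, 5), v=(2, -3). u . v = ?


u . v = u_x*v_x + u_y*v_y = (-7)*2 + 5*(-3)
= (-14) + (-15) = -29

-29


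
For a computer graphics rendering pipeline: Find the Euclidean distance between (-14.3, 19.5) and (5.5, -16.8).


dx=19.8, dy=-36.3
d^2 = 19.8^2 + (-36.3)^2 = 1709.73
d = sqrt(1709.73) = 41.3489

41.3489


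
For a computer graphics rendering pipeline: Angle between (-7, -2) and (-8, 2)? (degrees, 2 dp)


u.v = 52, |u| = sqrt(53) = 7.2801, |v| = sqrt(68) = 8.2462
cos(theta) = u.v/(|u||v|) = 52/sqrt(3604) = 0.866186
theta = acos(0.866186) = 29.98 degrees

29.98 degrees


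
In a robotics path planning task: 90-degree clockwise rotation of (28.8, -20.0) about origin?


90° CW: (x,y) -> (y, -x)
(28.8,-20) -> (-20, -28.8)

(-20, -28.8)


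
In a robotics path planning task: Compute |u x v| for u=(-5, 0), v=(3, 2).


|u x v| = |(-5)*2 - 0*3|
= |(-10) - 0| = 10

10


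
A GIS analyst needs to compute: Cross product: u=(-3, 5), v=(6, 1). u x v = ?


u x v = u_x*v_y - u_y*v_x = (-3)*1 - 5*6
= (-3) - 30 = -33

-33


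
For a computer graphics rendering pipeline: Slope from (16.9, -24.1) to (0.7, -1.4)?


slope = (y2-y1)/(x2-x1) = ((-1.4)-(-24.1))/(0.7-16.9) = 22.7/(-16.2) = -1.4012

-1.4012


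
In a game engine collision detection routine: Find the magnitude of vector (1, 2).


|u| = sqrt(1^2 + 2^2) = sqrt(5) = 2.2361

2.2361


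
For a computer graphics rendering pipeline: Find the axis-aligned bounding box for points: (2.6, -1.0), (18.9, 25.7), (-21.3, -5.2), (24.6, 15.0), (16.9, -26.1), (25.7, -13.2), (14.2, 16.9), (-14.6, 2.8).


x range: [-21.3, 25.7]
y range: [-26.1, 25.7]
Bounding box: (-21.3,-26.1) to (25.7,25.7)

(-21.3,-26.1) to (25.7,25.7)


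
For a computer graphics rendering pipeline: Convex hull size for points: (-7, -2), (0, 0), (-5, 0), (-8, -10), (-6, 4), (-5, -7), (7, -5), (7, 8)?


Convex hull vertices (CCW): (-8, -10), (7, -5), (7, 8), (-6, 4), (-7, -2)
Count = 5

5


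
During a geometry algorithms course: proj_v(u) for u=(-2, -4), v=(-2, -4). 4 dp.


u.v = 20, |v| = sqrt(20) = 4.4721
Scalar projection = u.v / |v| = 20 / sqrt(20) = 4.4721

4.4721


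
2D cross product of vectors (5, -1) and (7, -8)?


u x v = u_x*v_y - u_y*v_x = 5*(-8) - (-1)*7
= (-40) - (-7) = -33

-33


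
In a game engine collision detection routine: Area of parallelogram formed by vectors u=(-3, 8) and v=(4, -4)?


|u x v| = |(-3)*(-4) - 8*4|
= |12 - 32| = 20

20


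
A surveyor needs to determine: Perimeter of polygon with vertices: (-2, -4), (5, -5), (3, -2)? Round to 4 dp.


Sides: (-2, -4)->(5, -5): sqrt(50) = 7.071068, (5, -5)->(3, -2): sqrt(13) = 3.605551, (3, -2)->(-2, -4): sqrt(29) = 5.385165
Sum = 16.061784
Perimeter = 16.0618

16.0618


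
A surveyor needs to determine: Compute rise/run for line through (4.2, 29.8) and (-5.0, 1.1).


slope = (y2-y1)/(x2-x1) = (1.1-29.8)/((-5)-4.2) = (-28.7)/(-9.2) = 3.1196

3.1196


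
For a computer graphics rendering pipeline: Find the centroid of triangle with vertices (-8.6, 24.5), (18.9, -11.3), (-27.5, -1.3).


Centroid = ((x_A+x_B+x_C)/3, (y_A+y_B+y_C)/3)
= (((-8.6)+18.9+(-27.5))/3, (24.5+(-11.3)+(-1.3))/3)
= (-5.7333, 3.9667)

(-5.7333, 3.9667)


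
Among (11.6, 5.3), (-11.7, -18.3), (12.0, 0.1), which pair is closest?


d(P0,P1) = 33.164, d(P0,P2) = 5.2154, d(P1,P2) = 30.0042
Closest: P0 and P2

Closest pair: (11.6, 5.3) and (12.0, 0.1), distance = 5.2154


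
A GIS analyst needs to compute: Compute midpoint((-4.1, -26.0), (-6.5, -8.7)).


M = (((-4.1)+(-6.5))/2, ((-26)+(-8.7))/2)
= (-5.3, -17.35)

(-5.3, -17.35)


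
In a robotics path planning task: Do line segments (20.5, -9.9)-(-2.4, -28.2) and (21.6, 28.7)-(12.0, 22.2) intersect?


Cross products: d1=363.41, d2=390.24, d3=-863.81, d4=-890.64
d1*d2 < 0 and d3*d4 < 0? no

No, they don't intersect


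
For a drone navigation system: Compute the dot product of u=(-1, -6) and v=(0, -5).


u . v = u_x*v_x + u_y*v_y = (-1)*0 + (-6)*(-5)
= 0 + 30 = 30

30


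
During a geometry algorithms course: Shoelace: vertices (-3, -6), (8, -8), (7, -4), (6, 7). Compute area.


Shoelace sum: ((-3)*(-8) - 8*(-6)) + (8*(-4) - 7*(-8)) + (7*7 - 6*(-4)) + (6*(-6) - (-3)*7)
= 154
Area = |154|/2 = 77

77


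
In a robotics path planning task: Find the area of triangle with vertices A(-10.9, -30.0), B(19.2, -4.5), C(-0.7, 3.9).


Area = |x_A(y_B-y_C) + x_B(y_C-y_A) + x_C(y_A-y_B)|/2
= |91.56 + 650.88 + 17.85|/2
= 760.29/2 = 380.145

380.145


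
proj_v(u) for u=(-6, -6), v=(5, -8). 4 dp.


u.v = 18, |v| = sqrt(89) = 9.434
Scalar projection = u.v / |v| = 18 / sqrt(89) = 1.908

1.908


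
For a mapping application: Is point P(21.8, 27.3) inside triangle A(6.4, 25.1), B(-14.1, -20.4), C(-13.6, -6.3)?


Cross products: AB x AP = 655.6, BC x BP = -482.34, CA x CP = -439.56
All same sign? no

No, outside


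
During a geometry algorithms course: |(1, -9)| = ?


|u| = sqrt(1^2 + (-9)^2) = sqrt(82) = 9.0554

9.0554


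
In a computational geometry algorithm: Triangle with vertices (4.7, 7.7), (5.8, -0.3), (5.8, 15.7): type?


Side lengths squared: AB^2=65.21, BC^2=256, CA^2=65.21
Sorted: [65.21, 65.21, 256]
By sides: Isosceles, By angles: Obtuse

Isosceles, Obtuse


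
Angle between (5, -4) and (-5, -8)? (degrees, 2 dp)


u.v = 7, |u| = sqrt(41) = 6.4031, |v| = sqrt(89) = 9.434
cos(theta) = u.v/(|u||v|) = 7/sqrt(3649) = 0.115881
theta = acos(0.115881) = 83.35 degrees

83.35 degrees


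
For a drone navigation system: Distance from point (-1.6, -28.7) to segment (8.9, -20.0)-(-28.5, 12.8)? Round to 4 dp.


Project P onto AB: t = 0.0434 (clamped to [0,1])
Closest point on segment: (7.2777, -18.5772)
Distance: 13.4642

13.4642


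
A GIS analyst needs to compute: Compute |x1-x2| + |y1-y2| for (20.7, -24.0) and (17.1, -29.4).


|20.7-17.1| + |(-24)-(-29.4)| = 3.6 + 5.4 = 9

9


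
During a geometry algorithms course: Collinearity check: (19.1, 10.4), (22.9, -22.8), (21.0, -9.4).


Cross product: (22.9-19.1)*((-9.4)-10.4) - ((-22.8)-10.4)*(21-19.1)
= -12.16

No, not collinear


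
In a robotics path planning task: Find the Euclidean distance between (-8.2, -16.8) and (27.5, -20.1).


dx=35.7, dy=-3.3
d^2 = 35.7^2 + (-3.3)^2 = 1285.38
d = sqrt(1285.38) = 35.8522

35.8522


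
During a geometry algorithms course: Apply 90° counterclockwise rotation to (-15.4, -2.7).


90° CCW: (x,y) -> (-y, x)
(-15.4,-2.7) -> (2.7, -15.4)

(2.7, -15.4)


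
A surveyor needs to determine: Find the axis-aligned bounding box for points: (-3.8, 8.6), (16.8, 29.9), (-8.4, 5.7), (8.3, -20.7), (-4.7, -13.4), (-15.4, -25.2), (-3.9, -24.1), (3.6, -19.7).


x range: [-15.4, 16.8]
y range: [-25.2, 29.9]
Bounding box: (-15.4,-25.2) to (16.8,29.9)

(-15.4,-25.2) to (16.8,29.9)


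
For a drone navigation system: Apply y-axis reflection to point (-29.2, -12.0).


Reflection over y-axis: (x,y) -> (-x,y)
(-29.2, -12) -> (29.2, -12)

(29.2, -12)


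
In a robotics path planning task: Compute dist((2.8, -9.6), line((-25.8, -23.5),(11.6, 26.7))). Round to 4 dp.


|cross product| = 915.86
|line direction| = sqrt(3918.8) = 62.6003
Distance = 915.86/sqrt(3918.8) = 14.6303

14.6303


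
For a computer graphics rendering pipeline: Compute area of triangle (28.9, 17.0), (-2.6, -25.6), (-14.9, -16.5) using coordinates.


Area = |x_A(y_B-y_C) + x_B(y_C-y_A) + x_C(y_A-y_B)|/2
= |(-262.99) + 87.1 + (-634.74)|/2
= 810.63/2 = 405.315

405.315


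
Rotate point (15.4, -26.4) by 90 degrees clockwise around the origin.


90° CW: (x,y) -> (y, -x)
(15.4,-26.4) -> (-26.4, -15.4)

(-26.4, -15.4)


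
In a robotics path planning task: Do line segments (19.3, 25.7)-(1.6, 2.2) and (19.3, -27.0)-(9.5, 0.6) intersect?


Cross products: d1=-516.46, d2=202.36, d3=932.79, d4=213.97
d1*d2 < 0 and d3*d4 < 0? no

No, they don't intersect


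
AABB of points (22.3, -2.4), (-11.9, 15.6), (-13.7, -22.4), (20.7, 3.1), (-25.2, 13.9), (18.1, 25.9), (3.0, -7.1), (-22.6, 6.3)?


x range: [-25.2, 22.3]
y range: [-22.4, 25.9]
Bounding box: (-25.2,-22.4) to (22.3,25.9)

(-25.2,-22.4) to (22.3,25.9)


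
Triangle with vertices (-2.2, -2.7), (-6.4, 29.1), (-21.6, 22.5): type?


Side lengths squared: AB^2=1028.88, BC^2=274.6, CA^2=1011.4
Sorted: [274.6, 1011.4, 1028.88]
By sides: Scalene, By angles: Acute

Scalene, Acute


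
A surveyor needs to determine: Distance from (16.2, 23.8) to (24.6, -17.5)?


dx=8.4, dy=-41.3
d^2 = 8.4^2 + (-41.3)^2 = 1776.25
d = sqrt(1776.25) = 42.1456

42.1456


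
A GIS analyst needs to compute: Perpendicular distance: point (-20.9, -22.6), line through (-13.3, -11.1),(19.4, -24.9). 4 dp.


|cross product| = 480.93
|line direction| = sqrt(1259.73) = 35.4927
Distance = 480.93/sqrt(1259.73) = 13.5501

13.5501


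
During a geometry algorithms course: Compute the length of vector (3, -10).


|u| = sqrt(3^2 + (-10)^2) = sqrt(109) = 10.4403

10.4403


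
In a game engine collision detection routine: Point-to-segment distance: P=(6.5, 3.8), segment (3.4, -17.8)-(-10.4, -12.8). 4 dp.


Project P onto AB: t = 0.3027 (clamped to [0,1])
Closest point on segment: (-0.7777, -16.2864)
Distance: 21.3641

21.3641


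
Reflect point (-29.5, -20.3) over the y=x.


Reflection over y=x: (x,y) -> (y,x)
(-29.5, -20.3) -> (-20.3, -29.5)

(-20.3, -29.5)
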